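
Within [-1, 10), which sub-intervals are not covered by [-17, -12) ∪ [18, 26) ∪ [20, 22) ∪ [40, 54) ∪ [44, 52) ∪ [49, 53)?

[-1, 10)

After merging, the occupied span is [-17, -12), [18, 26), [40, 54).
Gaps within [-1, 10): [-1, 10).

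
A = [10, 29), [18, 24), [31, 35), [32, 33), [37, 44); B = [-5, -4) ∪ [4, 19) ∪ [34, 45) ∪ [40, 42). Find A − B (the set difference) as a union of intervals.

A, merged: [10, 29), [31, 35), [37, 44).
B, merged: [-5, -4), [4, 19), [34, 45).
[10, 29) minus B → [19, 29).
[31, 35) minus B → [31, 34).
[37, 44): fully covered by B → removed.

[19, 29) ∪ [31, 34)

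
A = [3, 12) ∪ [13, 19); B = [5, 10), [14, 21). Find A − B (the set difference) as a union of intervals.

[3, 12) minus B → [3, 5), [10, 12).
[13, 19) minus B → [13, 14).

[3, 5) ∪ [10, 12) ∪ [13, 14)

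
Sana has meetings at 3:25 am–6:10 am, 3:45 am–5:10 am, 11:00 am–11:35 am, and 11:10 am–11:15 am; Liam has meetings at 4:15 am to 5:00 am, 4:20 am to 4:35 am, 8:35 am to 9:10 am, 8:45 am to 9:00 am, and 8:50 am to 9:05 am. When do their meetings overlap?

4:15 am-5:00 am

Merge the first list: 3:25 am-6:10 am, 11:00 am-11:35 am.
Merge the second list: 4:15 am-5:00 am, 8:35 am-9:10 am.
3:25 am-6:10 am overlaps B on 4:15 am-5:00 am.
11:00 am-11:35 am falls entirely outside B.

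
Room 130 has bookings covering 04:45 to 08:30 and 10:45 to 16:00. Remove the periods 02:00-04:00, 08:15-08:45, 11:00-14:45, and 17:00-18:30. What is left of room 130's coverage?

04:45-08:30 minus B → 04:45-08:15.
10:45-16:00 minus B → 10:45-11:00, 14:45-16:00.

04:45-08:15, 10:45-11:00, 14:45-16:00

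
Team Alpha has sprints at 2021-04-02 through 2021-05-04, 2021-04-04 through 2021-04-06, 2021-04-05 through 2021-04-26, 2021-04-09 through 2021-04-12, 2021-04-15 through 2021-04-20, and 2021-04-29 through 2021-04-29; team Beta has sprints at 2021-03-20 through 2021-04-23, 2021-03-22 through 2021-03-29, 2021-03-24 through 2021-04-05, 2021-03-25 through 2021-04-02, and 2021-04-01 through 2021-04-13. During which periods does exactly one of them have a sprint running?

2021-03-20 through 2021-04-01, 2021-04-24 through 2021-05-04

A, merged: 2021-04-02 through 2021-05-04.
B, merged: 2021-03-20 through 2021-04-23.
A \ B = 2021-04-24 through 2021-05-04.
B \ A = 2021-03-20 through 2021-04-01.
Union of the two gives the symmetric difference.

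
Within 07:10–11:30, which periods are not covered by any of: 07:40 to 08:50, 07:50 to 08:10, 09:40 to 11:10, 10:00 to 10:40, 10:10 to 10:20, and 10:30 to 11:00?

07:10–07:40, 08:50–09:40, 11:10–11:30

After merging, the occupied span is 07:40–08:50, 09:40–11:10.
Gaps within 07:10–11:30: 07:10–07:40, 08:50–09:40, 11:10–11:30.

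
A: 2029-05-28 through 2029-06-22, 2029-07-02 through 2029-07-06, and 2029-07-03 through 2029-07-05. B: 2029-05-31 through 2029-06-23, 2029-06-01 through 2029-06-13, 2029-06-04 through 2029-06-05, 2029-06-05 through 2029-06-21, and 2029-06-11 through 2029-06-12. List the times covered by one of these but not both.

2029-05-28 through 2029-05-30, 2029-06-23 through 2029-06-23, 2029-07-02 through 2029-07-06

A, merged: 2029-05-28 through 2029-06-22, 2029-07-02 through 2029-07-06.
B, merged: 2029-05-31 through 2029-06-23.
Only in the first: 2029-05-28 through 2029-05-30, 2029-07-02 through 2029-07-06.
Only in the second: 2029-06-23 through 2029-06-23.
Together these are the periods covered by exactly one.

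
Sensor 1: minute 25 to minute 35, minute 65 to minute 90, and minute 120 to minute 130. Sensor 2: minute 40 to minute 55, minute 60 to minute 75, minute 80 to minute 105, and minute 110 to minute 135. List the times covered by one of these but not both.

Only in the first: minute 25 to minute 35, minute 75 to minute 80.
Only in the second: minute 40 to minute 55, minute 60 to minute 65, minute 90 to minute 105, minute 110 to minute 120, minute 130 to minute 135.
Together these are the periods covered by exactly one.

minute 25 to minute 35, minute 40 to minute 55, minute 60 to minute 65, minute 75 to minute 80, minute 90 to minute 105, minute 110 to minute 120, minute 130 to minute 135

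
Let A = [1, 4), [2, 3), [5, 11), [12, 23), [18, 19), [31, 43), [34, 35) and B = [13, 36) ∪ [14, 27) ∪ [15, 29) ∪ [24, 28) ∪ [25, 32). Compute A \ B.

[1, 4) ∪ [5, 11) ∪ [12, 13) ∪ [36, 43)

A, merged: [1, 4), [5, 11), [12, 23), [31, 43).
B, merged: [13, 36).
[1, 4): nothing removed.
[5, 11): nothing removed.
[12, 23) \ B = [12, 13).
[31, 43) \ B = [36, 43).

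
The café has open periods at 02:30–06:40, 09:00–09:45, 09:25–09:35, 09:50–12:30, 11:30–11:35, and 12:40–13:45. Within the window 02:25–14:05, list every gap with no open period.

Covered (merged): 02:30-06:40, 09:00-09:45, 09:50-12:30, 12:40-13:45.
Complement within 02:25-14:05: 02:25-02:30, 06:40-09:00, 09:45-09:50, 12:30-12:40, 13:45-14:05.

02:25-02:30, 06:40-09:00, 09:45-09:50, 12:30-12:40, 13:45-14:05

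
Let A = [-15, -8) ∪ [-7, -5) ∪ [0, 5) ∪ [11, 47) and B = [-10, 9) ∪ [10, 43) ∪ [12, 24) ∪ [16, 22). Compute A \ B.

[-15, -10) ∪ [43, 47)

Merge the second list: [-10, 9), [10, 43).
[-15, -8) \ B = [-15, -10).
[-7, -5): entirely removed.
[0, 5): entirely removed.
[11, 47) \ B = [43, 47).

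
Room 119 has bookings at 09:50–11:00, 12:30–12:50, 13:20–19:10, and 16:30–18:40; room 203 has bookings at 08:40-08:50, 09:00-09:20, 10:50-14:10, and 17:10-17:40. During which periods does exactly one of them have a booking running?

08:40–08:50, 09:00–09:20, 09:50–10:50, 11:00–12:30, 12:50–13:20, 14:10–17:10, 17:40–19:10

A, merged: 09:50–11:00, 12:30–12:50, 13:20–19:10.
A but not B: 09:50–10:50, 14:10–17:10, 17:40–19:10.
B but not A: 08:40–08:50, 09:00–09:20, 11:00–12:30, 12:50–13:20.
Combining gives A △ B.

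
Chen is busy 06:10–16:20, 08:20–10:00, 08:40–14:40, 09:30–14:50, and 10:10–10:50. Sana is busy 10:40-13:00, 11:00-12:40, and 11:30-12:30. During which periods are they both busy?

First set merges to 06:10–16:20.
Second set merges to 10:40–13:00.
06:10–16:20 meets the second set on 10:40–13:00.

10:40–13:00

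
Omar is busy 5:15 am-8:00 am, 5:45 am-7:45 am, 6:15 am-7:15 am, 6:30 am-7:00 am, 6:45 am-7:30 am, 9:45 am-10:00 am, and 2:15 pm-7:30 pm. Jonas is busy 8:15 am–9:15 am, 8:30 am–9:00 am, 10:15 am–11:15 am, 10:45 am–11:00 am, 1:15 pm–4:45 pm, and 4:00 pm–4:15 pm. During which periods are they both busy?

First set merges to 5:15 am-8:00 am, 9:45 am-10:00 am, 2:15 pm-7:30 pm.
Second set merges to 8:15 am-9:15 am, 10:15 am-11:15 am, 1:15 pm-4:45 pm.
5:15 am-8:00 am: no overlap with the second set.
9:45 am-10:00 am: no overlap with the second set.
2:15 pm-7:30 pm meets the second set on 2:15 pm-4:45 pm.

2:15 pm-4:45 pm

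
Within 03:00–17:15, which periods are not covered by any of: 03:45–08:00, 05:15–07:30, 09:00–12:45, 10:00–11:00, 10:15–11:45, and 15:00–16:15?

03:00-03:45, 08:00-09:00, 12:45-15:00, 16:15-17:15

The merged coverage is 03:45-08:00, 09:00-12:45, 15:00-16:15.
Gaps within 03:00-17:15: 03:00-03:45, 08:00-09:00, 12:45-15:00, 16:15-17:15.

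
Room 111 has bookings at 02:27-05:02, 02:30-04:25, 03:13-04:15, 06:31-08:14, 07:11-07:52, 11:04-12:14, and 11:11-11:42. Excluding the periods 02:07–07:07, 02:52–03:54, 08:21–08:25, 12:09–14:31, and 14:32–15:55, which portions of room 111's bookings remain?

First set merges to 02:27–05:02, 06:31–08:14, 11:04–12:14.
Second set merges to 02:07–07:07, 08:21–08:25, 12:09–14:31, 14:32–15:55.
02:27–05:02 lies entirely inside B → drops out.
06:31–08:14 with B removed leaves 07:07–08:14.
11:04–12:14 with B removed leaves 11:04–12:09.

07:07–08:14, 11:04–12:09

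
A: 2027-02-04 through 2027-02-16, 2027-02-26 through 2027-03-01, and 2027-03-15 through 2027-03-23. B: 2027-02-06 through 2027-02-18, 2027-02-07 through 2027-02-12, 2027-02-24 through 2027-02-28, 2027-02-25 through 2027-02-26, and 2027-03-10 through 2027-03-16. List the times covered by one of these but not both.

2027-02-04 through 2027-02-05, 2027-02-17 through 2027-02-18, 2027-02-24 through 2027-02-25, 2027-03-01 through 2027-03-01, 2027-03-10 through 2027-03-14, 2027-03-17 through 2027-03-23

Merge the second list: 2027-02-06 through 2027-02-18, 2027-02-24 through 2027-02-28, 2027-03-10 through 2027-03-16.
A but not B: 2027-02-04 through 2027-02-05, 2027-03-01 through 2027-03-01, 2027-03-17 through 2027-03-23.
B but not A: 2027-02-17 through 2027-02-18, 2027-02-24 through 2027-02-25, 2027-03-10 through 2027-03-14.
Combining gives A △ B.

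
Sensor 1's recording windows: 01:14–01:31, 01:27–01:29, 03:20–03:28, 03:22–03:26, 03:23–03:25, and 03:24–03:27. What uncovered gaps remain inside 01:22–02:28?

Covered (merged): 01:14–01:31, 03:20–03:28.
Gaps within 01:22–02:28: 01:31–02:28.

01:31–02:28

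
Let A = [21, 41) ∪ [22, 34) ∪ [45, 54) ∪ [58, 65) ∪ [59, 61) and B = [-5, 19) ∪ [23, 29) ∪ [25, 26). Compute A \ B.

A, merged: [21, 41), [45, 54), [58, 65).
B, merged: [-5, 19), [23, 29).
[21, 41) \ B = [21, 23), [29, 41).
[45, 54): nothing removed.
[58, 65): nothing removed.

[21, 23) ∪ [29, 41) ∪ [45, 54) ∪ [58, 65)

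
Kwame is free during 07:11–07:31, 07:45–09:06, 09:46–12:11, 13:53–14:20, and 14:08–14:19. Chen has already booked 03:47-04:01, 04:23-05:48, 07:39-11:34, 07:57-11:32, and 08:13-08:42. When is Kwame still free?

07:11-07:31, 11:34-12:11, 13:53-14:20

Merge the first list: 07:11-07:31, 07:45-09:06, 09:46-12:11, 13:53-14:20.
Merge the second list: 03:47-04:01, 04:23-05:48, 07:39-11:34.
07:11-07:31: nothing removed.
07:45-09:06: entirely removed.
09:46-12:11 \ B = 11:34-12:11.
13:53-14:20: nothing removed.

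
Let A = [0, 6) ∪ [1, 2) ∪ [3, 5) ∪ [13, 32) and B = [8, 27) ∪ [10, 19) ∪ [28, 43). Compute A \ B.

[0, 6) ∪ [27, 28)

First set merges to [0, 6), [13, 32).
Second set merges to [8, 27), [28, 43).
[0, 6): nothing removed.
[13, 32) \ B = [27, 28).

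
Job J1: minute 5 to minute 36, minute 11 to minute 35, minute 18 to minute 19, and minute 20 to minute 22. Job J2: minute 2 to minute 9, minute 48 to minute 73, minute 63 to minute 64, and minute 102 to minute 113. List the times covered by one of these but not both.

minute 2 to minute 5, minute 9 to minute 36, minute 48 to minute 73, minute 102 to minute 113

Merge the first list: minute 5 to minute 36.
Merge the second list: minute 2 to minute 9, minute 48 to minute 73, minute 102 to minute 113.
A \ B = minute 9 to minute 36.
B \ A = minute 2 to minute 5, minute 48 to minute 73, minute 102 to minute 113.
Union of the two gives the symmetric difference.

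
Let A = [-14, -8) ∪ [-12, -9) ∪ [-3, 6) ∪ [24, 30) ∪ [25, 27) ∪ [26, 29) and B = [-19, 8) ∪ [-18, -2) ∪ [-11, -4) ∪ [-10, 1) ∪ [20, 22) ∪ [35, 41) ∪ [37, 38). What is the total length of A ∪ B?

A, merged: [-14, -8), [-3, 6), [24, 30).
B, merged: [-19, 8), [20, 22), [35, 41).
A ∪ B = [-19, 8), [20, 22), [24, 30), [35, 41).
Total: 27 + 2 + 6 + 6 = 41.

41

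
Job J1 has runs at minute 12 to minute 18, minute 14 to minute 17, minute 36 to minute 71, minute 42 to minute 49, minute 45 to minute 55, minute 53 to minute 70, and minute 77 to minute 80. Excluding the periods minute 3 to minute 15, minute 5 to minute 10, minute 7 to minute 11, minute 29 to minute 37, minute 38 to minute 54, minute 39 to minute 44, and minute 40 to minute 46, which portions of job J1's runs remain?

minute 15 to minute 18, minute 37 to minute 38, minute 54 to minute 71, minute 77 to minute 80

Merge the first list: minute 12 to minute 18, minute 36 to minute 71, minute 77 to minute 80.
Merge the second list: minute 3 to minute 15, minute 29 to minute 37, minute 38 to minute 54.
minute 12 to minute 18 with B removed leaves minute 15 to minute 18.
minute 36 to minute 71 with B removed leaves minute 37 to minute 38, minute 54 to minute 71.
minute 77 to minute 80 is untouched.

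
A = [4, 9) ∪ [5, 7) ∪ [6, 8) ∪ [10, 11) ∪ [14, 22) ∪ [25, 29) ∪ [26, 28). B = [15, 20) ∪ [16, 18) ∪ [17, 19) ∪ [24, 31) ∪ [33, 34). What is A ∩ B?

[15, 20) ∪ [25, 29)

A, merged: [4, 9), [10, 11), [14, 22), [25, 29).
B, merged: [15, 20), [24, 31), [33, 34).
[4, 9) falls entirely outside B.
[10, 11) falls entirely outside B.
[14, 22) overlaps B on [15, 20).
[25, 29) overlaps B on [25, 29).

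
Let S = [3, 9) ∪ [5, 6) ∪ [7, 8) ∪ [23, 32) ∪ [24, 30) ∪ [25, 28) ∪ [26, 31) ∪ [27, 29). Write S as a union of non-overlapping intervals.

[3, 9) ∪ [23, 32)

[5, 6) overlaps/touches [3, 9) → extend to [3, 9).
[7, 8) overlaps/touches [3, 9) → extend to [3, 9).
[23, 32) is disjoint → start new block.
[24, 30) overlaps/touches [23, 32) → extend to [23, 32).
[25, 28) overlaps/touches [23, 32) → extend to [23, 32).
[26, 31) overlaps/touches [23, 32) → extend to [23, 32).
[27, 29) overlaps/touches [23, 32) → extend to [23, 32).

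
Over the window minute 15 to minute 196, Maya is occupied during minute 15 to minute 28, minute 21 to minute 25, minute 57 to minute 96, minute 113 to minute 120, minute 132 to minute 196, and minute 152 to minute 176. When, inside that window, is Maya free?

minute 28 to minute 57, minute 96 to minute 113, minute 120 to minute 132

Covered (merged): minute 15 to minute 28, minute 57 to minute 96, minute 113 to minute 120, minute 132 to minute 196.
Uncovered inside minute 15 to minute 196: minute 28 to minute 57, minute 96 to minute 113, minute 120 to minute 132.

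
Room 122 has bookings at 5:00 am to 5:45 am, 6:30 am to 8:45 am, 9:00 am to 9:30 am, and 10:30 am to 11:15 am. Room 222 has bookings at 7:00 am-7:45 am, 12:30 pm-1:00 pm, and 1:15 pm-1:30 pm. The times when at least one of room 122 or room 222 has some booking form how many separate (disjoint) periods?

6

A ∪ B = 5:00 am–5:45 am, 6:30 am–8:45 am, 9:00 am–9:30 am, 10:30 am–11:15 am, 12:30 pm–1:00 pm, 1:15 pm–1:30 pm.
That is 6 disjoint pieces.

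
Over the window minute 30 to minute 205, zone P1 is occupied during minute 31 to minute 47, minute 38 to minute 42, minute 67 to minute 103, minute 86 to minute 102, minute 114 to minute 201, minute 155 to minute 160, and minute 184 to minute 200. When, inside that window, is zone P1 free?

minute 30 to minute 31, minute 47 to minute 67, minute 103 to minute 114, minute 201 to minute 205

After merging, the occupied span is minute 31 to minute 47, minute 67 to minute 103, minute 114 to minute 201.
Complement within minute 30 to minute 205: minute 30 to minute 31, minute 47 to minute 67, minute 103 to minute 114, minute 201 to minute 205.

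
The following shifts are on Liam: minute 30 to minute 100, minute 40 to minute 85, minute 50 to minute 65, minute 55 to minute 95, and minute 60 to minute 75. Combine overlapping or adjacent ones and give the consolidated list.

minute 30 to minute 100

minute 40 to minute 85 overlaps/touches minute 30 to minute 100 → extend to minute 30 to minute 100.
minute 50 to minute 65 overlaps/touches minute 30 to minute 100 → extend to minute 30 to minute 100.
minute 55 to minute 95 overlaps/touches minute 30 to minute 100 → extend to minute 30 to minute 100.
minute 60 to minute 75 overlaps/touches minute 30 to minute 100 → extend to minute 30 to minute 100.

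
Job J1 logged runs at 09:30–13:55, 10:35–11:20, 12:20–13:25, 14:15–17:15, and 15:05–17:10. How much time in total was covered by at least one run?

Merged: 09:30-13:55, 14:15-17:15.
Lengths: 4 h 25 min + 3 h = 7 h 25 min.

7 h 25 min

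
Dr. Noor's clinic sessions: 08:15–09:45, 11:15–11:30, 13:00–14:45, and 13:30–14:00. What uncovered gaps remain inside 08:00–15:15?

Covered (merged): 08:15–09:45, 11:15–11:30, 13:00–14:45.
Uncovered inside 08:00–15:15: 08:00–08:15, 09:45–11:15, 11:30–13:00, 14:45–15:15.

08:00–08:15, 09:45–11:15, 11:30–13:00, 14:45–15:15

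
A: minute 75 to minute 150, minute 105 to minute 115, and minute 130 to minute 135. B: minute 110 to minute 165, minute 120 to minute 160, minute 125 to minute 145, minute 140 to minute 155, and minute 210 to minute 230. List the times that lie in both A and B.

minute 110 to minute 150

A, merged: minute 75 to minute 150.
B, merged: minute 110 to minute 165, minute 210 to minute 230.
minute 75 to minute 150 ∩ B → minute 110 to minute 150.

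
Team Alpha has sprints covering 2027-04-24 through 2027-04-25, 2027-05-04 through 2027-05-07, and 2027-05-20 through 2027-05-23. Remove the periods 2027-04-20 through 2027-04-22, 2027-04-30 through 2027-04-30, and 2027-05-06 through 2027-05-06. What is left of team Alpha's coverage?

2027-04-24 through 2027-04-25: no B overlap → unchanged.
2027-05-04 through 2027-05-07 minus B → 2027-05-04 through 2027-05-05, 2027-05-07 through 2027-05-07.
2027-05-20 through 2027-05-23: no B overlap → unchanged.

2027-04-24 through 2027-04-25, 2027-05-04 through 2027-05-05, 2027-05-07 through 2027-05-07, 2027-05-20 through 2027-05-23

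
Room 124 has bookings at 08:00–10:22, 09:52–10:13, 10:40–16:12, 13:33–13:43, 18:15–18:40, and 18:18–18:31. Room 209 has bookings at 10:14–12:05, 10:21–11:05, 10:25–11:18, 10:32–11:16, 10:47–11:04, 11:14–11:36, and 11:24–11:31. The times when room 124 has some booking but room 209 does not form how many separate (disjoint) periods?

3

First set merges to 08:00-10:22, 10:40-16:12, 18:15-18:40.
Second set merges to 10:14-12:05.
A \ B = 08:00-10:14, 12:05-16:12, 18:15-18:40.
That is 3 disjoint pieces.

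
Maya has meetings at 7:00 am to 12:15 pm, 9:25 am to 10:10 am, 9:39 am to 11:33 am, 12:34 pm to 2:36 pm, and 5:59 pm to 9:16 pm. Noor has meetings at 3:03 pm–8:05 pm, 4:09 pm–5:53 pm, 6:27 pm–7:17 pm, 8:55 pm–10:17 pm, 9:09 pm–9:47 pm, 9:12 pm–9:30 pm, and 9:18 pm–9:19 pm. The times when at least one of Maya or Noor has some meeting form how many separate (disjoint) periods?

3

A, merged: 7:00 am-12:15 pm, 12:34 pm-2:36 pm, 5:59 pm-9:16 pm.
B, merged: 3:03 pm-8:05 pm, 8:55 pm-10:17 pm.
A ∪ B = 7:00 am-12:15 pm, 12:34 pm-2:36 pm, 3:03 pm-10:17 pm.
That is 3 disjoint pieces.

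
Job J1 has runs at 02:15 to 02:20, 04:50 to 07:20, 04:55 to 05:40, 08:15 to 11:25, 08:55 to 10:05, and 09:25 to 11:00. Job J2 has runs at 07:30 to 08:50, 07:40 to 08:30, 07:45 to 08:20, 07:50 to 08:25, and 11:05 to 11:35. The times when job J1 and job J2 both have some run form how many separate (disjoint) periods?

A, merged: 02:15-02:20, 04:50-07:20, 08:15-11:25.
B, merged: 07:30-08:50, 11:05-11:35.
A ∩ B = 08:15-08:50, 11:05-11:25.
That is 2 disjoint pieces.

2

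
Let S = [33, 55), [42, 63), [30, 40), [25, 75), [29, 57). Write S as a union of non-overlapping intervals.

Sort by start: [25, 75), [29, 57), [30, 40), [33, 55), [42, 63).
[29, 57) overlaps/touches [25, 75) → extend to [25, 75).
[30, 40) overlaps/touches [25, 75) → extend to [25, 75).
[33, 55) overlaps/touches [25, 75) → extend to [25, 75).
[42, 63) overlaps/touches [25, 75) → extend to [25, 75).

[25, 75)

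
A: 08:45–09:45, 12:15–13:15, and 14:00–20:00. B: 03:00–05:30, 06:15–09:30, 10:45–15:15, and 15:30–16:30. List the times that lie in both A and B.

08:45–09:30, 12:15–13:15, 14:00–15:15, 15:30–16:30

08:45–09:45 ∩ B → 08:45–09:30.
12:15–13:15 ∩ B → 12:15–13:15.
14:00–20:00 ∩ B → 14:00–15:15, 15:30–16:30.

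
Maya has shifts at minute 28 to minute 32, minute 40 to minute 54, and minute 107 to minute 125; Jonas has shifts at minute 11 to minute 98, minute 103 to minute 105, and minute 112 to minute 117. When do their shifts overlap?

minute 28 to minute 32 ∩ B → minute 28 to minute 32.
minute 40 to minute 54 ∩ B → minute 40 to minute 54.
minute 107 to minute 125 ∩ B → minute 112 to minute 117.

minute 28 to minute 32, minute 40 to minute 54, minute 112 to minute 117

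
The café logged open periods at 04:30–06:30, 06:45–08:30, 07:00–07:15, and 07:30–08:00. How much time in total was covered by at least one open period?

Merged: 04:30–06:30, 06:45–08:30.
Lengths: 2 h + 1 h 45 min = 3 h 45 min.

3 h 45 min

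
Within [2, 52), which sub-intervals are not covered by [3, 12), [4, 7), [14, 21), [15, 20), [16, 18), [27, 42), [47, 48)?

Covered (merged): [3, 12), [14, 21), [27, 42), [47, 48).
Complement within [2, 52): [2, 3), [12, 14), [21, 27), [42, 47), [48, 52).

[2, 3) ∪ [12, 14) ∪ [21, 27) ∪ [42, 47) ∪ [48, 52)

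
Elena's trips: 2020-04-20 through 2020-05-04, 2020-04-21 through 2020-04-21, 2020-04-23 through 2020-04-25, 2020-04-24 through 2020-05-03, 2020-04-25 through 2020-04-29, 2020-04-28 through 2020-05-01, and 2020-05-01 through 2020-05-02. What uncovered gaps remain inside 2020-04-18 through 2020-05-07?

Covered (merged): 2020-04-20 through 2020-05-04.
Gaps within 2020-04-18 through 2020-05-07: 2020-04-18 through 2020-04-19, 2020-05-05 through 2020-05-07.

2020-04-18 through 2020-04-19, 2020-05-05 through 2020-05-07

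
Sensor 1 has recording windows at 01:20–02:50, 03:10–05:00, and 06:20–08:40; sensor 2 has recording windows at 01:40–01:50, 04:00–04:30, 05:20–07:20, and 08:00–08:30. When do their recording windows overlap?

01:20–02:50 ∩ B → 01:40–01:50.
03:10–05:00 ∩ B → 04:00–04:30.
06:20–08:40 ∩ B → 06:20–07:20, 08:00–08:30.

01:40–01:50, 04:00–04:30, 06:20–07:20, 08:00–08:30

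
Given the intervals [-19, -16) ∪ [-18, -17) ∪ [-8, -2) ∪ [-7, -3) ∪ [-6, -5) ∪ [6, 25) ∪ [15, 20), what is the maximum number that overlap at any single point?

At -6, 3 of the intervals are simultaneously active.
No point has more.

3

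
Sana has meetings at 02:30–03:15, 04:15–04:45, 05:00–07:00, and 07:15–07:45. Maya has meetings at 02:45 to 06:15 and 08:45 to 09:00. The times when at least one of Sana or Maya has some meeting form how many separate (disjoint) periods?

A ∪ B = 02:30–07:00, 07:15–07:45, 08:45–09:00.
That is 3 disjoint pieces.

3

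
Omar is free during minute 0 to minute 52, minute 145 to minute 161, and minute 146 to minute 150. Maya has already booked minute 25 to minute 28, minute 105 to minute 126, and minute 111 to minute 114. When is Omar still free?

A, merged: minute 0 to minute 52, minute 145 to minute 161.
B, merged: minute 25 to minute 28, minute 105 to minute 126.
minute 0 to minute 52 minus B → minute 0 to minute 25, minute 28 to minute 52.
minute 145 to minute 161: no B overlap → unchanged.

minute 0 to minute 25, minute 28 to minute 52, minute 145 to minute 161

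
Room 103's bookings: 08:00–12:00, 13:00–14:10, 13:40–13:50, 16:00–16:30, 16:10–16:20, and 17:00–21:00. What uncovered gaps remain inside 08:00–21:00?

Covered (merged): 08:00–12:00, 13:00–14:10, 16:00–16:30, 17:00–21:00.
Gaps within 08:00–21:00: 12:00–13:00, 14:10–16:00, 16:30–17:00.

12:00–13:00, 14:10–16:00, 16:30–17:00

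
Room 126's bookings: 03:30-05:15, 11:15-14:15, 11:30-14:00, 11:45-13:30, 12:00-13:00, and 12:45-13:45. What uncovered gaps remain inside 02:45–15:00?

The merged coverage is 03:30–05:15, 11:15–14:15.
Uncovered inside 02:45–15:00: 02:45–03:30, 05:15–11:15, 14:15–15:00.

02:45–03:30, 05:15–11:15, 14:15–15:00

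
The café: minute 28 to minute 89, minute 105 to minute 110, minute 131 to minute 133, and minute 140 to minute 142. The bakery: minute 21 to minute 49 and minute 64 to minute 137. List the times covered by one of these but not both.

minute 21 to minute 28, minute 49 to minute 64, minute 89 to minute 105, minute 110 to minute 131, minute 133 to minute 137, minute 140 to minute 142

Only in the first: minute 49 to minute 64, minute 140 to minute 142.
Only in the second: minute 21 to minute 28, minute 89 to minute 105, minute 110 to minute 131, minute 133 to minute 137.
Together these are the periods covered by exactly one.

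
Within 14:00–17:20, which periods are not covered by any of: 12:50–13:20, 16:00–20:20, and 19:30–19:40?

14:00-16:00

The merged coverage is 12:50-13:20, 16:00-20:20.
Complement within 14:00-17:20: 14:00-16:00.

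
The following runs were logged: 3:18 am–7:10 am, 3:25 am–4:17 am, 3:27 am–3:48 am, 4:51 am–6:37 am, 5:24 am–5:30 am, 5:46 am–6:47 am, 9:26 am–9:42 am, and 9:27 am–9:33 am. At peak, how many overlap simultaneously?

3

Walk the sorted start/end points keeping a running depth.
The depth first hits 3 at 3:27 am.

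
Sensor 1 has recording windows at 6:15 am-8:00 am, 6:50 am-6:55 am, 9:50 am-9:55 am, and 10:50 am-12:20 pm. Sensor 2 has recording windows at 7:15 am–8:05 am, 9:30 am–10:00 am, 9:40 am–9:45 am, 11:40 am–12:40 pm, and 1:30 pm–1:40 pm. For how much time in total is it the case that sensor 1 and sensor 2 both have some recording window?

1 h 30 min

Merge the first list: 6:15 am–8:00 am, 9:50 am–9:55 am, 10:50 am–12:20 pm.
Merge the second list: 7:15 am–8:05 am, 9:30 am–10:00 am, 11:40 am–12:40 pm, 1:30 pm–1:40 pm.
A ∩ B = 7:15 am–8:00 am, 9:50 am–9:55 am, 11:40 am–12:20 pm.
Total: 45 min + 5 min + 40 min = 1 h 30 min.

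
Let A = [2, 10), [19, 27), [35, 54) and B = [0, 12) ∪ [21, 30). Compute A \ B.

[2, 10) lies entirely inside B → drops out.
[19, 27) with B removed leaves [19, 21).
[35, 54) is untouched.

[19, 21) ∪ [35, 54)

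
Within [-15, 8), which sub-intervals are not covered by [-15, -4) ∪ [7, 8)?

After merging, the occupied span is [-15, -4), [7, 8).
Gaps within [-15, 8): [-4, 7).

[-4, 7)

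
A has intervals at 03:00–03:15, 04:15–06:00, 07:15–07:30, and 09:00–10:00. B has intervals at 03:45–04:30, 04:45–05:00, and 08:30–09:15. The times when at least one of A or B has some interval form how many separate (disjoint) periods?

A ∪ B = 03:00–03:15, 03:45–06:00, 07:15–07:30, 08:30–10:00.
That is 4 disjoint pieces.

4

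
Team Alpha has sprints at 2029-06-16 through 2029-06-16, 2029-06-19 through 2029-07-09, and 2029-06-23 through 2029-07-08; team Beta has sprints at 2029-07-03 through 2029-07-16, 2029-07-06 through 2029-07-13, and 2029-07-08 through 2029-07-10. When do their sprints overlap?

2029-07-03 through 2029-07-09

A, merged: 2029-06-16 through 2029-06-16, 2029-06-19 through 2029-07-09.
B, merged: 2029-07-03 through 2029-07-16.
2029-06-16 through 2029-06-16: no overlap with the second set.
2029-06-19 through 2029-07-09 meets the second set on 2029-07-03 through 2029-07-09.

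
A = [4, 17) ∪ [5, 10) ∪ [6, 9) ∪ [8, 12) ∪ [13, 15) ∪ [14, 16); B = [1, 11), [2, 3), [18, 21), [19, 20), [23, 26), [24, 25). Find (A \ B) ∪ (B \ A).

First set merges to [4, 17).
Second set merges to [1, 11), [18, 21), [23, 26).
Only in the first: [11, 17).
Only in the second: [1, 4), [18, 21), [23, 26).
Together these are the periods covered by exactly one.

[1, 4) ∪ [11, 17) ∪ [18, 21) ∪ [23, 26)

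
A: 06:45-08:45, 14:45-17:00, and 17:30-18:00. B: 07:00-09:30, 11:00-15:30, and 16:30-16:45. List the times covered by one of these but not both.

Only in the first: 06:45–07:00, 15:30–16:30, 16:45–17:00, 17:30–18:00.
Only in the second: 08:45–09:30, 11:00–14:45.
Together these are the periods covered by exactly one.

06:45–07:00, 08:45–09:30, 11:00–14:45, 15:30–16:30, 16:45–17:00, 17:30–18:00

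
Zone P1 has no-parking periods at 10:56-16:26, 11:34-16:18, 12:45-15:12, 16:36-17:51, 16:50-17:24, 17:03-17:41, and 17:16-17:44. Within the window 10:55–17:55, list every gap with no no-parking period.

Covered (merged): 10:56–16:26, 16:36–17:51.
Complement within 10:55–17:55: 10:55–10:56, 16:26–16:36, 17:51–17:55.

10:55–10:56, 16:26–16:36, 17:51–17:55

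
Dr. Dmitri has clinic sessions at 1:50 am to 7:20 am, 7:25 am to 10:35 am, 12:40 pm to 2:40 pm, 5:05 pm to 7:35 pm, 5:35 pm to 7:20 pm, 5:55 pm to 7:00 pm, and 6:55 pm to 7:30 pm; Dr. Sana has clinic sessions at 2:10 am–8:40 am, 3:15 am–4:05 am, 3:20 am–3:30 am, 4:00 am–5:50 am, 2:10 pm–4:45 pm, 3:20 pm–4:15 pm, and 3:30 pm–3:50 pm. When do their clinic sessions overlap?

2:10 am-7:20 am, 7:25 am-8:40 am, 2:10 pm-2:40 pm

Merge the first list: 1:50 am-7:20 am, 7:25 am-10:35 am, 12:40 pm-2:40 pm, 5:05 pm-7:35 pm.
Merge the second list: 2:10 am-8:40 am, 2:10 pm-4:45 pm.
1:50 am-7:20 am ∩ B → 2:10 am-7:20 am.
7:25 am-10:35 am ∩ B → 7:25 am-8:40 am.
12:40 pm-2:40 pm ∩ B → 2:10 pm-2:40 pm.
5:05 pm-7:35 pm meets no B interval.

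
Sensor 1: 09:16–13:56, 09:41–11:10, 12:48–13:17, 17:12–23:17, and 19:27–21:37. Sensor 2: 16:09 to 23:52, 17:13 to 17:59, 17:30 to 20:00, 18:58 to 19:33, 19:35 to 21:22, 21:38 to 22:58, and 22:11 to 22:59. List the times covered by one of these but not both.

09:16–13:56, 16:09–17:12, 23:17–23:52

First set merges to 09:16–13:56, 17:12–23:17.
Second set merges to 16:09–23:52.
A \ B = 09:16–13:56.
B \ A = 16:09–17:12, 23:17–23:52.
Union of the two gives the symmetric difference.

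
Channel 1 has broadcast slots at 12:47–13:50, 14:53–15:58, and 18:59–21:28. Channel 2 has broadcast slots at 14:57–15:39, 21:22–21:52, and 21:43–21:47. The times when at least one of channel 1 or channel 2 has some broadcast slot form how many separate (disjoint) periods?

3

B, merged: 14:57–15:39, 21:22–21:52.
A ∪ B = 12:47–13:50, 14:53–15:58, 18:59–21:52.
That is 3 disjoint pieces.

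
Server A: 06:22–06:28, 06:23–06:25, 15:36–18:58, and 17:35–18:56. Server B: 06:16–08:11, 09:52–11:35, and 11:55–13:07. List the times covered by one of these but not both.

First set merges to 06:22–06:28, 15:36–18:58.
A but not B: 15:36–18:58.
B but not A: 06:16–06:22, 06:28–08:11, 09:52–11:35, 11:55–13:07.
Combining gives A △ B.

06:16–06:22, 06:28–08:11, 09:52–11:35, 11:55–13:07, 15:36–18:58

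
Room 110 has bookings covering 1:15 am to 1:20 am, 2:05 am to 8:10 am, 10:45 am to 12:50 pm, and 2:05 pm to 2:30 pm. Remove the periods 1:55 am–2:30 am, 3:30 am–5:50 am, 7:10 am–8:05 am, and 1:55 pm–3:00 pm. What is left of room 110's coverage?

1:15 am–1:20 am, 2:30 am–3:30 am, 5:50 am–7:10 am, 8:05 am–8:10 am, 10:45 am–12:50 pm

1:15 am–1:20 am: no B overlap → unchanged.
2:05 am–8:10 am minus B → 2:30 am–3:30 am, 5:50 am–7:10 am, 8:05 am–8:10 am.
10:45 am–12:50 pm: no B overlap → unchanged.
2:05 pm–2:30 pm: fully covered by B → removed.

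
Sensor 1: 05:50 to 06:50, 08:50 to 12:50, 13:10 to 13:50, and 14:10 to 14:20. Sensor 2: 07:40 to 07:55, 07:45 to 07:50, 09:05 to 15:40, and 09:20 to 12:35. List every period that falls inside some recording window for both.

09:05–12:50, 13:10–13:50, 14:10–14:20

Second set merges to 07:40–07:55, 09:05–15:40.
05:50–06:50 falls entirely outside B.
08:50–12:50 overlaps B on 09:05–12:50.
13:10–13:50 overlaps B on 13:10–13:50.
14:10–14:20 overlaps B on 14:10–14:20.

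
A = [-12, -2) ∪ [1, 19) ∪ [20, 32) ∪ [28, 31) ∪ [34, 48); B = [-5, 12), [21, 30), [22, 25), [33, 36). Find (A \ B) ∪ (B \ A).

First set merges to [-12, -2), [1, 19), [20, 32), [34, 48).
Second set merges to [-5, 12), [21, 30), [33, 36).
Only in the first: [-12, -5), [12, 19), [20, 21), [30, 32), [36, 48).
Only in the second: [-2, 1), [33, 34).
Together these are the periods covered by exactly one.

[-12, -5) ∪ [-2, 1) ∪ [12, 19) ∪ [20, 21) ∪ [30, 32) ∪ [33, 34) ∪ [36, 48)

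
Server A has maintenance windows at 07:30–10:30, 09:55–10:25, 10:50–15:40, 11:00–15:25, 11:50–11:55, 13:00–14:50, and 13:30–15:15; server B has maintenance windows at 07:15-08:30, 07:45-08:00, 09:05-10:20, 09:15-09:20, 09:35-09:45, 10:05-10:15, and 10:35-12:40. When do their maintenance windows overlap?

Merge the first list: 07:30–10:30, 10:50–15:40.
Merge the second list: 07:15–08:30, 09:05–10:20, 10:35–12:40.
07:30–10:30 meets the second set on 07:30–08:30, 09:05–10:20.
10:50–15:40 meets the second set on 10:50–12:40.

07:30–08:30, 09:05–10:20, 10:50–12:40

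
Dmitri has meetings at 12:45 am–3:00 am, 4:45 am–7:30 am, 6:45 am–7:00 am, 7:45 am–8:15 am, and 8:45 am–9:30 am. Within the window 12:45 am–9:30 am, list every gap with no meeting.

3:00 am–4:45 am, 7:30 am–7:45 am, 8:15 am–8:45 am

Covered (merged): 12:45 am–3:00 am, 4:45 am–7:30 am, 7:45 am–8:15 am, 8:45 am–9:30 am.
Uncovered inside 12:45 am–9:30 am: 3:00 am–4:45 am, 7:30 am–7:45 am, 8:15 am–8:45 am.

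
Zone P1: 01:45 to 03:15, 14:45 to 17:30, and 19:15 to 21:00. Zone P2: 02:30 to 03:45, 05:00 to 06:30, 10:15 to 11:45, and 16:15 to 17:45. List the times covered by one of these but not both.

01:45–02:30, 03:15–03:45, 05:00–06:30, 10:15–11:45, 14:45–16:15, 17:30–17:45, 19:15–21:00

Only in the first: 01:45–02:30, 14:45–16:15, 19:15–21:00.
Only in the second: 03:15–03:45, 05:00–06:30, 10:15–11:45, 17:30–17:45.
Together these are the periods covered by exactly one.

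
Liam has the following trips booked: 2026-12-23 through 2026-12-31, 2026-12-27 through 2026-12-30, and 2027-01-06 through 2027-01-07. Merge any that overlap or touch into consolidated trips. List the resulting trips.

2026-12-23 through 2026-12-31, 2027-01-06 through 2027-01-07

2026-12-27 through 2026-12-30 overlaps/touches 2026-12-23 through 2026-12-31 → extend to 2026-12-23 through 2026-12-31.
2027-01-06 through 2027-01-07 is disjoint → start new block.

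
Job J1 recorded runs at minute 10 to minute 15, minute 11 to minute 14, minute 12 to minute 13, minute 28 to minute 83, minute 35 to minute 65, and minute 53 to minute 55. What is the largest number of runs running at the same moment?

Walk the sorted start/end points keeping a running depth.
The depth first hits 3 at minute 12.

3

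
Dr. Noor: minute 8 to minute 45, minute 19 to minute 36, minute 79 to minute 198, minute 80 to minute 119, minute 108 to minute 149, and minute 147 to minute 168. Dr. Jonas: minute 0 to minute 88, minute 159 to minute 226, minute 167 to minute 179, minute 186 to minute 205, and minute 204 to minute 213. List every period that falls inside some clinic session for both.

A, merged: minute 8 to minute 45, minute 79 to minute 198.
B, merged: minute 0 to minute 88, minute 159 to minute 226.
minute 8 to minute 45 ∩ B → minute 8 to minute 45.
minute 79 to minute 198 ∩ B → minute 79 to minute 88, minute 159 to minute 198.

minute 8 to minute 45, minute 79 to minute 88, minute 159 to minute 198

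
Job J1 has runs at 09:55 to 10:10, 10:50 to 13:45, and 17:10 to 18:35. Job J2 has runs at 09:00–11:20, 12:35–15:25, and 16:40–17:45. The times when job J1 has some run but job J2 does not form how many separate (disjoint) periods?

2

A \ B = 11:20–12:35, 17:45–18:35.
That is 2 disjoint pieces.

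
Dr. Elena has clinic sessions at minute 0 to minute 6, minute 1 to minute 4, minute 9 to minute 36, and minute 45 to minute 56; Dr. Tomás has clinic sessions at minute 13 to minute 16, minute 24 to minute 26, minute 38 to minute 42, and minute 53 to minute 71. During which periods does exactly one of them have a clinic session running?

A, merged: minute 0 to minute 6, minute 9 to minute 36, minute 45 to minute 56.
Only in the first: minute 0 to minute 6, minute 9 to minute 13, minute 16 to minute 24, minute 26 to minute 36, minute 45 to minute 53.
Only in the second: minute 38 to minute 42, minute 56 to minute 71.
Together these are the periods covered by exactly one.

minute 0 to minute 6, minute 9 to minute 13, minute 16 to minute 24, minute 26 to minute 36, minute 38 to minute 42, minute 45 to minute 53, minute 56 to minute 71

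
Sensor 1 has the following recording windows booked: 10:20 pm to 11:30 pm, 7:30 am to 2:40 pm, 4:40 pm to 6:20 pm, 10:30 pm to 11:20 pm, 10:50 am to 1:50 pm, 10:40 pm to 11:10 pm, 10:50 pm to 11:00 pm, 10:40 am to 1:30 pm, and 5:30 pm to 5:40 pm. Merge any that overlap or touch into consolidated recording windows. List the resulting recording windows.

Sort by start: 7:30 am–2:40 pm, 10:40 am–1:30 pm, 10:50 am–1:50 pm, 4:40 pm–6:20 pm, 5:30 pm–5:40 pm, 10:20 pm–11:30 pm, 10:30 pm–11:20 pm, 10:40 pm–11:10 pm, 10:50 pm–11:00 pm.
10:40 am–1:30 pm overlaps/touches 7:30 am–2:40 pm → extend to 7:30 am–2:40 pm.
10:50 am–1:50 pm overlaps/touches 7:30 am–2:40 pm → extend to 7:30 am–2:40 pm.
4:40 pm–6:20 pm is disjoint → start new block.
5:30 pm–5:40 pm overlaps/touches 4:40 pm–6:20 pm → extend to 4:40 pm–6:20 pm.
10:20 pm–11:30 pm is disjoint → start new block.
10:30 pm–11:20 pm overlaps/touches 10:20 pm–11:30 pm → extend to 10:20 pm–11:30 pm.
10:40 pm–11:10 pm overlaps/touches 10:20 pm–11:30 pm → extend to 10:20 pm–11:30 pm.
10:50 pm–11:00 pm overlaps/touches 10:20 pm–11:30 pm → extend to 10:20 pm–11:30 pm.

7:30 am–2:40 pm, 4:40 pm–6:20 pm, 10:20 pm–11:30 pm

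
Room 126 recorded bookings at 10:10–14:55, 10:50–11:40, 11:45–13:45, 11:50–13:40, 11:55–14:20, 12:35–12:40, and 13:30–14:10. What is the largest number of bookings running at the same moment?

5

At 12:35, 5 of the intervals are simultaneously active.
No point has more.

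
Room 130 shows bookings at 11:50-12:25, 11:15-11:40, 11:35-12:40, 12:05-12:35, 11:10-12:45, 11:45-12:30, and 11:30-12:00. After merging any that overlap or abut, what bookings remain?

11:10–12:45

Sort by start: 11:10–12:45, 11:15–11:40, 11:30–12:00, 11:35–12:40, 11:45–12:30, 11:50–12:25, 12:05–12:35.
11:15–11:40 overlaps/touches 11:10–12:45 → extend to 11:10–12:45.
11:30–12:00 overlaps/touches 11:10–12:45 → extend to 11:10–12:45.
11:35–12:40 overlaps/touches 11:10–12:45 → extend to 11:10–12:45.
11:45–12:30 overlaps/touches 11:10–12:45 → extend to 11:10–12:45.
11:50–12:25 overlaps/touches 11:10–12:45 → extend to 11:10–12:45.
12:05–12:35 overlaps/touches 11:10–12:45 → extend to 11:10–12:45.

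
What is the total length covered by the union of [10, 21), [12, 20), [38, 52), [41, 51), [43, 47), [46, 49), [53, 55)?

Merged: [10, 21), [38, 52), [53, 55).
Lengths: 11 + 14 + 2 = 27.

27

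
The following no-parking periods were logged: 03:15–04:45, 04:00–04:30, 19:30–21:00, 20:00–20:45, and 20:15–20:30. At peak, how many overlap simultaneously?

At 20:15, 3 of the intervals are simultaneously active.
No point has more.

3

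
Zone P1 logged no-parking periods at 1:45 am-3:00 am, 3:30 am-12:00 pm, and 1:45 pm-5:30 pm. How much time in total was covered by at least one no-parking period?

Merged: 1:45 am–3:00 am, 3:30 am–12:00 pm, 1:45 pm–5:30 pm.
Lengths: 1 h 15 min + 8 h 30 min + 3 h 45 min = 13 h 30 min.

13 h 30 min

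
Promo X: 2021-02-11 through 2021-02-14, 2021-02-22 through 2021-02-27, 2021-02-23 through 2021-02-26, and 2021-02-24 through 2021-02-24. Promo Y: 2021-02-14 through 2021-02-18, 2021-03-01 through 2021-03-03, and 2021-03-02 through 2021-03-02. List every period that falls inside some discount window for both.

A, merged: 2021-02-11 through 2021-02-14, 2021-02-22 through 2021-02-27.
B, merged: 2021-02-14 through 2021-02-18, 2021-03-01 through 2021-03-03.
2021-02-11 through 2021-02-14 overlaps B on 2021-02-14 through 2021-02-14.
2021-02-22 through 2021-02-27 falls entirely outside B.

2021-02-14 through 2021-02-14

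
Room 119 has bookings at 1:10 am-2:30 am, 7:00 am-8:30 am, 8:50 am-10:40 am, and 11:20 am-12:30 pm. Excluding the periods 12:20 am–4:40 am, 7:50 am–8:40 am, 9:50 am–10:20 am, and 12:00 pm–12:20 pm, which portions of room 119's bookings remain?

1:10 am–2:30 am lies entirely inside B → drops out.
7:00 am–8:30 am with B removed leaves 7:00 am–7:50 am.
8:50 am–10:40 am with B removed leaves 8:50 am–9:50 am, 10:20 am–10:40 am.
11:20 am–12:30 pm with B removed leaves 11:20 am–12:00 pm, 12:20 pm–12:30 pm.

7:00 am–7:50 am, 8:50 am–9:50 am, 10:20 am–10:40 am, 11:20 am–12:00 pm, 12:20 pm–12:30 pm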